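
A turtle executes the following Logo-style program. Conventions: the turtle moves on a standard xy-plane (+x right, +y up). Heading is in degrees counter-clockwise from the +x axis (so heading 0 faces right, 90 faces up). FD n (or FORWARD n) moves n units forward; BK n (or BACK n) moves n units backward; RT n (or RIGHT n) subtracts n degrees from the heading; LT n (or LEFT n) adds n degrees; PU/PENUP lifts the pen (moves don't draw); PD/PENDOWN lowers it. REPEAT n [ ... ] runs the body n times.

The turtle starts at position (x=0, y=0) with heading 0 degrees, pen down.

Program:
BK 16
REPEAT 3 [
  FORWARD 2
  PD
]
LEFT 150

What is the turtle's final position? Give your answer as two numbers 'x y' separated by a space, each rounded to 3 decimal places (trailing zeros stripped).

Answer: -10 0

Derivation:
Executing turtle program step by step:
Start: pos=(0,0), heading=0, pen down
BK 16: (0,0) -> (-16,0) [heading=0, draw]
REPEAT 3 [
  -- iteration 1/3 --
  FD 2: (-16,0) -> (-14,0) [heading=0, draw]
  PD: pen down
  -- iteration 2/3 --
  FD 2: (-14,0) -> (-12,0) [heading=0, draw]
  PD: pen down
  -- iteration 3/3 --
  FD 2: (-12,0) -> (-10,0) [heading=0, draw]
  PD: pen down
]
LT 150: heading 0 -> 150
Final: pos=(-10,0), heading=150, 4 segment(s) drawn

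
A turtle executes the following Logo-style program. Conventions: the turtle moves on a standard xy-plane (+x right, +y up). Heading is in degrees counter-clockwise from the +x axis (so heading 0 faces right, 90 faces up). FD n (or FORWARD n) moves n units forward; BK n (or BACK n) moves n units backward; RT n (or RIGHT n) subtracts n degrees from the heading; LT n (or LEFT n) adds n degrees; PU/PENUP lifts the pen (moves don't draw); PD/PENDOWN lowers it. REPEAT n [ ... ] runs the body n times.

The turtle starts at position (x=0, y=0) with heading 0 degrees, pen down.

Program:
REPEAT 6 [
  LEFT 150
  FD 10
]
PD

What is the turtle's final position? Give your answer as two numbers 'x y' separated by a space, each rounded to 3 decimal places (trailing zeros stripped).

Answer: -10 2.679

Derivation:
Executing turtle program step by step:
Start: pos=(0,0), heading=0, pen down
REPEAT 6 [
  -- iteration 1/6 --
  LT 150: heading 0 -> 150
  FD 10: (0,0) -> (-8.66,5) [heading=150, draw]
  -- iteration 2/6 --
  LT 150: heading 150 -> 300
  FD 10: (-8.66,5) -> (-3.66,-3.66) [heading=300, draw]
  -- iteration 3/6 --
  LT 150: heading 300 -> 90
  FD 10: (-3.66,-3.66) -> (-3.66,6.34) [heading=90, draw]
  -- iteration 4/6 --
  LT 150: heading 90 -> 240
  FD 10: (-3.66,6.34) -> (-8.66,-2.321) [heading=240, draw]
  -- iteration 5/6 --
  LT 150: heading 240 -> 30
  FD 10: (-8.66,-2.321) -> (0,2.679) [heading=30, draw]
  -- iteration 6/6 --
  LT 150: heading 30 -> 180
  FD 10: (0,2.679) -> (-10,2.679) [heading=180, draw]
]
PD: pen down
Final: pos=(-10,2.679), heading=180, 6 segment(s) drawn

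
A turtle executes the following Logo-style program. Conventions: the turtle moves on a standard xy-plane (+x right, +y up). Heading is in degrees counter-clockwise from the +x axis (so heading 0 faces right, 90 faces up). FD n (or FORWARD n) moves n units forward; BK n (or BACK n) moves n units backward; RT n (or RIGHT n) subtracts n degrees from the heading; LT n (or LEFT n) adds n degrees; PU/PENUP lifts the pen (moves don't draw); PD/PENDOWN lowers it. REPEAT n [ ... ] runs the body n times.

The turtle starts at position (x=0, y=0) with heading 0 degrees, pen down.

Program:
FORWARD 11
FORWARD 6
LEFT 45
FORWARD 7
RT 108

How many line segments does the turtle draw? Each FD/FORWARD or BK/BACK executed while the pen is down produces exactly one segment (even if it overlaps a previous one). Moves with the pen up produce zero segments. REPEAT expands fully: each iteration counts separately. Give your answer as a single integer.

Answer: 3

Derivation:
Executing turtle program step by step:
Start: pos=(0,0), heading=0, pen down
FD 11: (0,0) -> (11,0) [heading=0, draw]
FD 6: (11,0) -> (17,0) [heading=0, draw]
LT 45: heading 0 -> 45
FD 7: (17,0) -> (21.95,4.95) [heading=45, draw]
RT 108: heading 45 -> 297
Final: pos=(21.95,4.95), heading=297, 3 segment(s) drawn
Segments drawn: 3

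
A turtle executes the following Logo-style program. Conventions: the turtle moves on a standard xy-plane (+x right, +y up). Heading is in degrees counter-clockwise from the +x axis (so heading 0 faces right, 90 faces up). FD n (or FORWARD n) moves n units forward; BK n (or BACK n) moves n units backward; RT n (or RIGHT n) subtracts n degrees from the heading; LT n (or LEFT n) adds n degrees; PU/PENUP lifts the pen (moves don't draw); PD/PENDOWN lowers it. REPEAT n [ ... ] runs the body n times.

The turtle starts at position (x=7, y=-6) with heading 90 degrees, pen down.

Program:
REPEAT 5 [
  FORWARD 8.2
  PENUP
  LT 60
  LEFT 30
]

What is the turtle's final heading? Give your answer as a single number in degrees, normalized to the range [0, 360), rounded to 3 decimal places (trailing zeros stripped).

Answer: 180

Derivation:
Executing turtle program step by step:
Start: pos=(7,-6), heading=90, pen down
REPEAT 5 [
  -- iteration 1/5 --
  FD 8.2: (7,-6) -> (7,2.2) [heading=90, draw]
  PU: pen up
  LT 60: heading 90 -> 150
  LT 30: heading 150 -> 180
  -- iteration 2/5 --
  FD 8.2: (7,2.2) -> (-1.2,2.2) [heading=180, move]
  PU: pen up
  LT 60: heading 180 -> 240
  LT 30: heading 240 -> 270
  -- iteration 3/5 --
  FD 8.2: (-1.2,2.2) -> (-1.2,-6) [heading=270, move]
  PU: pen up
  LT 60: heading 270 -> 330
  LT 30: heading 330 -> 0
  -- iteration 4/5 --
  FD 8.2: (-1.2,-6) -> (7,-6) [heading=0, move]
  PU: pen up
  LT 60: heading 0 -> 60
  LT 30: heading 60 -> 90
  -- iteration 5/5 --
  FD 8.2: (7,-6) -> (7,2.2) [heading=90, move]
  PU: pen up
  LT 60: heading 90 -> 150
  LT 30: heading 150 -> 180
]
Final: pos=(7,2.2), heading=180, 1 segment(s) drawn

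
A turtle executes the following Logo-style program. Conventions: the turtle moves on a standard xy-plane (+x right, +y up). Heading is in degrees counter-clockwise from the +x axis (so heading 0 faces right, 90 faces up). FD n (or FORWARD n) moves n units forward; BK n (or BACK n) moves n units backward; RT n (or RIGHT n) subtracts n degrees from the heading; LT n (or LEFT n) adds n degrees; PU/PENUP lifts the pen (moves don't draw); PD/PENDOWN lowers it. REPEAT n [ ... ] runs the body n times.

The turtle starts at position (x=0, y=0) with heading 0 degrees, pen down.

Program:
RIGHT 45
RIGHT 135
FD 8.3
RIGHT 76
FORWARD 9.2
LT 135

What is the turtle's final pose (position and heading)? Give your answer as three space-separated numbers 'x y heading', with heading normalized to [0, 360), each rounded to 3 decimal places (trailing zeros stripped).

Executing turtle program step by step:
Start: pos=(0,0), heading=0, pen down
RT 45: heading 0 -> 315
RT 135: heading 315 -> 180
FD 8.3: (0,0) -> (-8.3,0) [heading=180, draw]
RT 76: heading 180 -> 104
FD 9.2: (-8.3,0) -> (-10.526,8.927) [heading=104, draw]
LT 135: heading 104 -> 239
Final: pos=(-10.526,8.927), heading=239, 2 segment(s) drawn

Answer: -10.526 8.927 239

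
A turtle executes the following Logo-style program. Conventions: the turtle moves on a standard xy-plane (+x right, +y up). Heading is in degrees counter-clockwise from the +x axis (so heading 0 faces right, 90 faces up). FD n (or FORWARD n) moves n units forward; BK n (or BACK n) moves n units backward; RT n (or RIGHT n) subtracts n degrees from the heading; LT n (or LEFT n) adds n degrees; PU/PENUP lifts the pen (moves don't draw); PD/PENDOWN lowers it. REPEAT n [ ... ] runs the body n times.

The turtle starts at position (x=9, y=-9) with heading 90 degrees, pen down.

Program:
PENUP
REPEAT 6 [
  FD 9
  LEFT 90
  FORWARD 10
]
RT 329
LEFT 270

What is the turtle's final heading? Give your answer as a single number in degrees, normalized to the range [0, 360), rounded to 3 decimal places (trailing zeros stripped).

Answer: 211

Derivation:
Executing turtle program step by step:
Start: pos=(9,-9), heading=90, pen down
PU: pen up
REPEAT 6 [
  -- iteration 1/6 --
  FD 9: (9,-9) -> (9,0) [heading=90, move]
  LT 90: heading 90 -> 180
  FD 10: (9,0) -> (-1,0) [heading=180, move]
  -- iteration 2/6 --
  FD 9: (-1,0) -> (-10,0) [heading=180, move]
  LT 90: heading 180 -> 270
  FD 10: (-10,0) -> (-10,-10) [heading=270, move]
  -- iteration 3/6 --
  FD 9: (-10,-10) -> (-10,-19) [heading=270, move]
  LT 90: heading 270 -> 0
  FD 10: (-10,-19) -> (0,-19) [heading=0, move]
  -- iteration 4/6 --
  FD 9: (0,-19) -> (9,-19) [heading=0, move]
  LT 90: heading 0 -> 90
  FD 10: (9,-19) -> (9,-9) [heading=90, move]
  -- iteration 5/6 --
  FD 9: (9,-9) -> (9,0) [heading=90, move]
  LT 90: heading 90 -> 180
  FD 10: (9,0) -> (-1,0) [heading=180, move]
  -- iteration 6/6 --
  FD 9: (-1,0) -> (-10,0) [heading=180, move]
  LT 90: heading 180 -> 270
  FD 10: (-10,0) -> (-10,-10) [heading=270, move]
]
RT 329: heading 270 -> 301
LT 270: heading 301 -> 211
Final: pos=(-10,-10), heading=211, 0 segment(s) drawn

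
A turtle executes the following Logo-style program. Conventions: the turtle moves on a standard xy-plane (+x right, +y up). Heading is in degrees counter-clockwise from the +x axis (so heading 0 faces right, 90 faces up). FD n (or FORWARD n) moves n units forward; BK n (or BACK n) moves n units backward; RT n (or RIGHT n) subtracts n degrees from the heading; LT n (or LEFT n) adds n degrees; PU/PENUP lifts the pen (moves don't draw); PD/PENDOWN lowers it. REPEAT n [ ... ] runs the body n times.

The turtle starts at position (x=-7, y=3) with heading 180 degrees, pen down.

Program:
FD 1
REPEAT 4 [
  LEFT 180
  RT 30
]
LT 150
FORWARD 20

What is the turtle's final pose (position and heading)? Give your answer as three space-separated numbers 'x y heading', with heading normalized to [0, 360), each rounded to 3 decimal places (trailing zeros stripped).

Answer: -25.321 -7 210

Derivation:
Executing turtle program step by step:
Start: pos=(-7,3), heading=180, pen down
FD 1: (-7,3) -> (-8,3) [heading=180, draw]
REPEAT 4 [
  -- iteration 1/4 --
  LT 180: heading 180 -> 0
  RT 30: heading 0 -> 330
  -- iteration 2/4 --
  LT 180: heading 330 -> 150
  RT 30: heading 150 -> 120
  -- iteration 3/4 --
  LT 180: heading 120 -> 300
  RT 30: heading 300 -> 270
  -- iteration 4/4 --
  LT 180: heading 270 -> 90
  RT 30: heading 90 -> 60
]
LT 150: heading 60 -> 210
FD 20: (-8,3) -> (-25.321,-7) [heading=210, draw]
Final: pos=(-25.321,-7), heading=210, 2 segment(s) drawn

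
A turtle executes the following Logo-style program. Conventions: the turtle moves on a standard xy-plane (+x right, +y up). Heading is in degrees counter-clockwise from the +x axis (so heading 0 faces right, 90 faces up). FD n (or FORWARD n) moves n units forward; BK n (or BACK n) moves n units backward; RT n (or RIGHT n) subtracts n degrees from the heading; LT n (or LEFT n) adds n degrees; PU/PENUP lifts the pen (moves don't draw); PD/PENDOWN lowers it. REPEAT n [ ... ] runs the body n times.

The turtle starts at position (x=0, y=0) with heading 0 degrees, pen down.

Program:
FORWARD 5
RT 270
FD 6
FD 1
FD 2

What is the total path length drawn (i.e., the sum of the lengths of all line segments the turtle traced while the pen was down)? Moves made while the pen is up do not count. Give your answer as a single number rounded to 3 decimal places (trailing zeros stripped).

Executing turtle program step by step:
Start: pos=(0,0), heading=0, pen down
FD 5: (0,0) -> (5,0) [heading=0, draw]
RT 270: heading 0 -> 90
FD 6: (5,0) -> (5,6) [heading=90, draw]
FD 1: (5,6) -> (5,7) [heading=90, draw]
FD 2: (5,7) -> (5,9) [heading=90, draw]
Final: pos=(5,9), heading=90, 4 segment(s) drawn

Segment lengths:
  seg 1: (0,0) -> (5,0), length = 5
  seg 2: (5,0) -> (5,6), length = 6
  seg 3: (5,6) -> (5,7), length = 1
  seg 4: (5,7) -> (5,9), length = 2
Total = 14

Answer: 14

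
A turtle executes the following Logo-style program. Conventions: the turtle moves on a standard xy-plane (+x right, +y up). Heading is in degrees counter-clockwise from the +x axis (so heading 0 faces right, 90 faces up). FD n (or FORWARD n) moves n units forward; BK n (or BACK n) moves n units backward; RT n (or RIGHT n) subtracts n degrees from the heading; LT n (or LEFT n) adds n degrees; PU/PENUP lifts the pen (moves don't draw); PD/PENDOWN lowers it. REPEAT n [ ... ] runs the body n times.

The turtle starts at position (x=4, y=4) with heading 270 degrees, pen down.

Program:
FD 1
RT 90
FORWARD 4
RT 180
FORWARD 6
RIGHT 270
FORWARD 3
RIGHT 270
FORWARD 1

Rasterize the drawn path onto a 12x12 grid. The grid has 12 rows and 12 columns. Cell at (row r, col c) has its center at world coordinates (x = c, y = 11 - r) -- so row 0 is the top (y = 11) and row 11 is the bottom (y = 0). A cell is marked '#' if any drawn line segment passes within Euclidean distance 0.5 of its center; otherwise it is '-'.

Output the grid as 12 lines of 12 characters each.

Answer: ------------
------------
------------
------------
------------
-----##-----
------#-----
----#-#-----
#######-----
------------
------------
------------

Derivation:
Segment 0: (4,4) -> (4,3)
Segment 1: (4,3) -> (0,3)
Segment 2: (0,3) -> (6,3)
Segment 3: (6,3) -> (6,6)
Segment 4: (6,6) -> (5,6)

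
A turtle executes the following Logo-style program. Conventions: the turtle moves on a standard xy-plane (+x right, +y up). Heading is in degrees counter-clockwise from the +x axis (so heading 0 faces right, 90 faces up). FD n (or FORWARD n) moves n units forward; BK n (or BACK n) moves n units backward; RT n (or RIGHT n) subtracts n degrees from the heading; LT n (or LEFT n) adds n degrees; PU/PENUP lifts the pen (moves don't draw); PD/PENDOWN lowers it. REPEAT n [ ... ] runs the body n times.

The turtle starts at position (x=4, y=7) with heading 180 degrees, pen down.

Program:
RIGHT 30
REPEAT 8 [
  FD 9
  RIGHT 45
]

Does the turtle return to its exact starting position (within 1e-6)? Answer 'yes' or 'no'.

Answer: yes

Derivation:
Executing turtle program step by step:
Start: pos=(4,7), heading=180, pen down
RT 30: heading 180 -> 150
REPEAT 8 [
  -- iteration 1/8 --
  FD 9: (4,7) -> (-3.794,11.5) [heading=150, draw]
  RT 45: heading 150 -> 105
  -- iteration 2/8 --
  FD 9: (-3.794,11.5) -> (-6.124,20.193) [heading=105, draw]
  RT 45: heading 105 -> 60
  -- iteration 3/8 --
  FD 9: (-6.124,20.193) -> (-1.624,27.988) [heading=60, draw]
  RT 45: heading 60 -> 15
  -- iteration 4/8 --
  FD 9: (-1.624,27.988) -> (7.07,30.317) [heading=15, draw]
  RT 45: heading 15 -> 330
  -- iteration 5/8 --
  FD 9: (7.07,30.317) -> (14.864,25.817) [heading=330, draw]
  RT 45: heading 330 -> 285
  -- iteration 6/8 --
  FD 9: (14.864,25.817) -> (17.193,17.124) [heading=285, draw]
  RT 45: heading 285 -> 240
  -- iteration 7/8 --
  FD 9: (17.193,17.124) -> (12.693,9.329) [heading=240, draw]
  RT 45: heading 240 -> 195
  -- iteration 8/8 --
  FD 9: (12.693,9.329) -> (4,7) [heading=195, draw]
  RT 45: heading 195 -> 150
]
Final: pos=(4,7), heading=150, 8 segment(s) drawn

Start position: (4, 7)
Final position: (4, 7)
Distance = 0; < 1e-6 -> CLOSED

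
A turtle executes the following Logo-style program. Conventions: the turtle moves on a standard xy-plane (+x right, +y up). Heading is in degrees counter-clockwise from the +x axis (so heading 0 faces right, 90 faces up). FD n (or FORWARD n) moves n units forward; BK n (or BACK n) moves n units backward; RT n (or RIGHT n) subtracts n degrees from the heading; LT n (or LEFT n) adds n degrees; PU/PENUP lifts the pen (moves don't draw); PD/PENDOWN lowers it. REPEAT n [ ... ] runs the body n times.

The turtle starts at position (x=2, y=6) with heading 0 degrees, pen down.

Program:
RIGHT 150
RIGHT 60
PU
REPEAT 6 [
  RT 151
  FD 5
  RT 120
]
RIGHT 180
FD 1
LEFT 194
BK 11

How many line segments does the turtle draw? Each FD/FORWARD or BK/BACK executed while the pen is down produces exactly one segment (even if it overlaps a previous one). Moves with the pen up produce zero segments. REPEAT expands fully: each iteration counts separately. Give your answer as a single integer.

Executing turtle program step by step:
Start: pos=(2,6), heading=0, pen down
RT 150: heading 0 -> 210
RT 60: heading 210 -> 150
PU: pen up
REPEAT 6 [
  -- iteration 1/6 --
  RT 151: heading 150 -> 359
  FD 5: (2,6) -> (6.999,5.913) [heading=359, move]
  RT 120: heading 359 -> 239
  -- iteration 2/6 --
  RT 151: heading 239 -> 88
  FD 5: (6.999,5.913) -> (7.174,10.91) [heading=88, move]
  RT 120: heading 88 -> 328
  -- iteration 3/6 --
  RT 151: heading 328 -> 177
  FD 5: (7.174,10.91) -> (2.181,11.171) [heading=177, move]
  RT 120: heading 177 -> 57
  -- iteration 4/6 --
  RT 151: heading 57 -> 266
  FD 5: (2.181,11.171) -> (1.832,6.184) [heading=266, move]
  RT 120: heading 266 -> 146
  -- iteration 5/6 --
  RT 151: heading 146 -> 355
  FD 5: (1.832,6.184) -> (6.813,5.748) [heading=355, move]
  RT 120: heading 355 -> 235
  -- iteration 6/6 --
  RT 151: heading 235 -> 84
  FD 5: (6.813,5.748) -> (7.335,10.72) [heading=84, move]
  RT 120: heading 84 -> 324
]
RT 180: heading 324 -> 144
FD 1: (7.335,10.72) -> (6.526,11.308) [heading=144, move]
LT 194: heading 144 -> 338
BK 11: (6.526,11.308) -> (-3.673,15.429) [heading=338, move]
Final: pos=(-3.673,15.429), heading=338, 0 segment(s) drawn
Segments drawn: 0

Answer: 0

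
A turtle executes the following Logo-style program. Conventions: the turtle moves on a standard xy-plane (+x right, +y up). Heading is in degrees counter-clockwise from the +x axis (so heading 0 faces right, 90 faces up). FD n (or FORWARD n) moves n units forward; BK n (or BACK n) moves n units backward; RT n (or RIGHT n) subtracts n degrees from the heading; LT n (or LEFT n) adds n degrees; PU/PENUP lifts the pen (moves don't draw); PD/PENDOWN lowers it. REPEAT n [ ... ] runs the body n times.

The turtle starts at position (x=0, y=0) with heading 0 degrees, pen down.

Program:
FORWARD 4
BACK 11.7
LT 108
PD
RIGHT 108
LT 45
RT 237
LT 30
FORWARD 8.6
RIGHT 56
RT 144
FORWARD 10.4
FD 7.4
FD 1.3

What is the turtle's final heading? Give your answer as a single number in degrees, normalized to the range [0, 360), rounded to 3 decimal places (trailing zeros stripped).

Executing turtle program step by step:
Start: pos=(0,0), heading=0, pen down
FD 4: (0,0) -> (4,0) [heading=0, draw]
BK 11.7: (4,0) -> (-7.7,0) [heading=0, draw]
LT 108: heading 0 -> 108
PD: pen down
RT 108: heading 108 -> 0
LT 45: heading 0 -> 45
RT 237: heading 45 -> 168
LT 30: heading 168 -> 198
FD 8.6: (-7.7,0) -> (-15.879,-2.658) [heading=198, draw]
RT 56: heading 198 -> 142
RT 144: heading 142 -> 358
FD 10.4: (-15.879,-2.658) -> (-5.485,-3.021) [heading=358, draw]
FD 7.4: (-5.485,-3.021) -> (1.91,-3.279) [heading=358, draw]
FD 1.3: (1.91,-3.279) -> (3.209,-3.324) [heading=358, draw]
Final: pos=(3.209,-3.324), heading=358, 6 segment(s) drawn

Answer: 358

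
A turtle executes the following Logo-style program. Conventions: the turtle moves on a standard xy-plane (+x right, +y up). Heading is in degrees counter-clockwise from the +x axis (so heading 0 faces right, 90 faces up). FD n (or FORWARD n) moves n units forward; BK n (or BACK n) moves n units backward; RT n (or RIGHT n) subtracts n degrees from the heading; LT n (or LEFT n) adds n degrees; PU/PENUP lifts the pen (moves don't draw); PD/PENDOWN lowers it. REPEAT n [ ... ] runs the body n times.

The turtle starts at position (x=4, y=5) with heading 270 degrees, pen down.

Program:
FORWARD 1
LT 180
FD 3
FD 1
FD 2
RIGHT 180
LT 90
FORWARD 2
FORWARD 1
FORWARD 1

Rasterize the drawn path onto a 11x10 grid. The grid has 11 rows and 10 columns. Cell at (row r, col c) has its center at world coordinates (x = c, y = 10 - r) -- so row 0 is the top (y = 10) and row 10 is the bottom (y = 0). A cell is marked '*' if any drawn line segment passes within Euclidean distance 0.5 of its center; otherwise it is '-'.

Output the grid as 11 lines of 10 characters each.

Answer: ----*****-
----*-----
----*-----
----*-----
----*-----
----*-----
----*-----
----------
----------
----------
----------

Derivation:
Segment 0: (4,5) -> (4,4)
Segment 1: (4,4) -> (4,7)
Segment 2: (4,7) -> (4,8)
Segment 3: (4,8) -> (4,10)
Segment 4: (4,10) -> (6,10)
Segment 5: (6,10) -> (7,10)
Segment 6: (7,10) -> (8,10)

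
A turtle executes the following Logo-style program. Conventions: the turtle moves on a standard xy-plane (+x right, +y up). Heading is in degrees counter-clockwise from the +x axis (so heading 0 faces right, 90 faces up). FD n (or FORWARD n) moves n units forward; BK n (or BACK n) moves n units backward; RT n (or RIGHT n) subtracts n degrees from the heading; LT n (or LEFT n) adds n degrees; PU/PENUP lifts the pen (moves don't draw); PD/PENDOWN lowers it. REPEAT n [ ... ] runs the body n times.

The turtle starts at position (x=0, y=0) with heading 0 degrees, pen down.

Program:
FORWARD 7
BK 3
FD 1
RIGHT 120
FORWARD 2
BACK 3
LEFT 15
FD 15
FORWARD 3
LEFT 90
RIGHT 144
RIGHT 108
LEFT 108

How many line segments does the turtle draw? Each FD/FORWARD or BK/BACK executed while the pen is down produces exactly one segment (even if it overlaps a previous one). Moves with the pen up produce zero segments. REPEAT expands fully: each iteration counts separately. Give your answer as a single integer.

Executing turtle program step by step:
Start: pos=(0,0), heading=0, pen down
FD 7: (0,0) -> (7,0) [heading=0, draw]
BK 3: (7,0) -> (4,0) [heading=0, draw]
FD 1: (4,0) -> (5,0) [heading=0, draw]
RT 120: heading 0 -> 240
FD 2: (5,0) -> (4,-1.732) [heading=240, draw]
BK 3: (4,-1.732) -> (5.5,0.866) [heading=240, draw]
LT 15: heading 240 -> 255
FD 15: (5.5,0.866) -> (1.618,-13.623) [heading=255, draw]
FD 3: (1.618,-13.623) -> (0.841,-16.521) [heading=255, draw]
LT 90: heading 255 -> 345
RT 144: heading 345 -> 201
RT 108: heading 201 -> 93
LT 108: heading 93 -> 201
Final: pos=(0.841,-16.521), heading=201, 7 segment(s) drawn
Segments drawn: 7

Answer: 7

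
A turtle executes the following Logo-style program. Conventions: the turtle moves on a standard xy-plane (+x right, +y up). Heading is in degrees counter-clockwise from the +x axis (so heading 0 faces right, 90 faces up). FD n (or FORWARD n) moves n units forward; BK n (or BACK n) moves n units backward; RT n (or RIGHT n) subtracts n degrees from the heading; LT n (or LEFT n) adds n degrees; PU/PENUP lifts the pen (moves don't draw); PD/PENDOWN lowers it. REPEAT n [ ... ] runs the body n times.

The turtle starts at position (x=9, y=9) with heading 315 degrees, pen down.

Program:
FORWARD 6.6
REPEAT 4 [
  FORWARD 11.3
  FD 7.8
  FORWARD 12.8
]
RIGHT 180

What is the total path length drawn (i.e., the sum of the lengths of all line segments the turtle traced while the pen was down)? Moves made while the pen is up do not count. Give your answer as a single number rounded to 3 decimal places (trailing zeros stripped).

Executing turtle program step by step:
Start: pos=(9,9), heading=315, pen down
FD 6.6: (9,9) -> (13.667,4.333) [heading=315, draw]
REPEAT 4 [
  -- iteration 1/4 --
  FD 11.3: (13.667,4.333) -> (21.657,-3.657) [heading=315, draw]
  FD 7.8: (21.657,-3.657) -> (27.173,-9.173) [heading=315, draw]
  FD 12.8: (27.173,-9.173) -> (36.224,-18.224) [heading=315, draw]
  -- iteration 2/4 --
  FD 11.3: (36.224,-18.224) -> (44.214,-26.214) [heading=315, draw]
  FD 7.8: (44.214,-26.214) -> (49.729,-31.729) [heading=315, draw]
  FD 12.8: (49.729,-31.729) -> (58.78,-40.78) [heading=315, draw]
  -- iteration 3/4 --
  FD 11.3: (58.78,-40.78) -> (66.771,-48.771) [heading=315, draw]
  FD 7.8: (66.771,-48.771) -> (72.286,-54.286) [heading=315, draw]
  FD 12.8: (72.286,-54.286) -> (81.337,-63.337) [heading=315, draw]
  -- iteration 4/4 --
  FD 11.3: (81.337,-63.337) -> (89.327,-71.327) [heading=315, draw]
  FD 7.8: (89.327,-71.327) -> (94.843,-76.843) [heading=315, draw]
  FD 12.8: (94.843,-76.843) -> (103.894,-85.894) [heading=315, draw]
]
RT 180: heading 315 -> 135
Final: pos=(103.894,-85.894), heading=135, 13 segment(s) drawn

Segment lengths:
  seg 1: (9,9) -> (13.667,4.333), length = 6.6
  seg 2: (13.667,4.333) -> (21.657,-3.657), length = 11.3
  seg 3: (21.657,-3.657) -> (27.173,-9.173), length = 7.8
  seg 4: (27.173,-9.173) -> (36.224,-18.224), length = 12.8
  seg 5: (36.224,-18.224) -> (44.214,-26.214), length = 11.3
  seg 6: (44.214,-26.214) -> (49.729,-31.729), length = 7.8
  seg 7: (49.729,-31.729) -> (58.78,-40.78), length = 12.8
  seg 8: (58.78,-40.78) -> (66.771,-48.771), length = 11.3
  seg 9: (66.771,-48.771) -> (72.286,-54.286), length = 7.8
  seg 10: (72.286,-54.286) -> (81.337,-63.337), length = 12.8
  seg 11: (81.337,-63.337) -> (89.327,-71.327), length = 11.3
  seg 12: (89.327,-71.327) -> (94.843,-76.843), length = 7.8
  seg 13: (94.843,-76.843) -> (103.894,-85.894), length = 12.8
Total = 134.2

Answer: 134.2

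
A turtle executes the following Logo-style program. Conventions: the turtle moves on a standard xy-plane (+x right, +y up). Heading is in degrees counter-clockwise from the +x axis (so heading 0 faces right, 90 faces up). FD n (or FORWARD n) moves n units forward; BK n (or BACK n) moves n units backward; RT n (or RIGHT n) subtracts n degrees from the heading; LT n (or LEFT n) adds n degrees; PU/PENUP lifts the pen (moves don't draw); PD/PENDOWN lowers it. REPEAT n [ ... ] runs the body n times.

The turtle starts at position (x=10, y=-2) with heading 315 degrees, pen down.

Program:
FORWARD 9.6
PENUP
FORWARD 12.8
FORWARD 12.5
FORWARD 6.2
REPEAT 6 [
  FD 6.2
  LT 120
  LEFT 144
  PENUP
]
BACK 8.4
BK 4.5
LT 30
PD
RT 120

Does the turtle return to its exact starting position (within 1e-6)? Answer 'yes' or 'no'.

Answer: no

Derivation:
Executing turtle program step by step:
Start: pos=(10,-2), heading=315, pen down
FD 9.6: (10,-2) -> (16.788,-8.788) [heading=315, draw]
PU: pen up
FD 12.8: (16.788,-8.788) -> (25.839,-17.839) [heading=315, move]
FD 12.5: (25.839,-17.839) -> (34.678,-26.678) [heading=315, move]
FD 6.2: (34.678,-26.678) -> (39.062,-31.062) [heading=315, move]
REPEAT 6 [
  -- iteration 1/6 --
  FD 6.2: (39.062,-31.062) -> (43.446,-35.446) [heading=315, move]
  LT 120: heading 315 -> 75
  LT 144: heading 75 -> 219
  PU: pen up
  -- iteration 2/6 --
  FD 6.2: (43.446,-35.446) -> (38.628,-39.348) [heading=219, move]
  LT 120: heading 219 -> 339
  LT 144: heading 339 -> 123
  PU: pen up
  -- iteration 3/6 --
  FD 6.2: (38.628,-39.348) -> (35.251,-34.148) [heading=123, move]
  LT 120: heading 123 -> 243
  LT 144: heading 243 -> 27
  PU: pen up
  -- iteration 4/6 --
  FD 6.2: (35.251,-34.148) -> (40.775,-31.333) [heading=27, move]
  LT 120: heading 27 -> 147
  LT 144: heading 147 -> 291
  PU: pen up
  -- iteration 5/6 --
  FD 6.2: (40.775,-31.333) -> (42.997,-37.122) [heading=291, move]
  LT 120: heading 291 -> 51
  LT 144: heading 51 -> 195
  PU: pen up
  -- iteration 6/6 --
  FD 6.2: (42.997,-37.122) -> (37.008,-38.726) [heading=195, move]
  LT 120: heading 195 -> 315
  LT 144: heading 315 -> 99
  PU: pen up
]
BK 8.4: (37.008,-38.726) -> (38.323,-47.023) [heading=99, move]
BK 4.5: (38.323,-47.023) -> (39.026,-51.467) [heading=99, move]
LT 30: heading 99 -> 129
PD: pen down
RT 120: heading 129 -> 9
Final: pos=(39.026,-51.467), heading=9, 1 segment(s) drawn

Start position: (10, -2)
Final position: (39.026, -51.467)
Distance = 57.355; >= 1e-6 -> NOT closed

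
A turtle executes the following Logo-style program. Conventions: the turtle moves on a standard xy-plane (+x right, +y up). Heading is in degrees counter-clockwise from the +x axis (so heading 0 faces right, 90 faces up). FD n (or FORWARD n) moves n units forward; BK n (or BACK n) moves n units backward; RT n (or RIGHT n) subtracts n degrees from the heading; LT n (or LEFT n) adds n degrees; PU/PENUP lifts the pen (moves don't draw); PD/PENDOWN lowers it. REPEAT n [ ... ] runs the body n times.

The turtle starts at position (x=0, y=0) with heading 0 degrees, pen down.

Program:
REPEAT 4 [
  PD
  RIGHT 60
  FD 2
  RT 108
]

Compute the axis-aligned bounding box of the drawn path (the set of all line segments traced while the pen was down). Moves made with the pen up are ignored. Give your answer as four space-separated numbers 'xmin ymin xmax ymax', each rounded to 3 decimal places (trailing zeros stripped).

Executing turtle program step by step:
Start: pos=(0,0), heading=0, pen down
REPEAT 4 [
  -- iteration 1/4 --
  PD: pen down
  RT 60: heading 0 -> 300
  FD 2: (0,0) -> (1,-1.732) [heading=300, draw]
  RT 108: heading 300 -> 192
  -- iteration 2/4 --
  PD: pen down
  RT 60: heading 192 -> 132
  FD 2: (1,-1.732) -> (-0.338,-0.246) [heading=132, draw]
  RT 108: heading 132 -> 24
  -- iteration 3/4 --
  PD: pen down
  RT 60: heading 24 -> 324
  FD 2: (-0.338,-0.246) -> (1.28,-1.421) [heading=324, draw]
  RT 108: heading 324 -> 216
  -- iteration 4/4 --
  PD: pen down
  RT 60: heading 216 -> 156
  FD 2: (1.28,-1.421) -> (-0.547,-0.608) [heading=156, draw]
  RT 108: heading 156 -> 48
]
Final: pos=(-0.547,-0.608), heading=48, 4 segment(s) drawn

Segment endpoints: x in {-0.547, -0.338, 0, 1, 1.28}, y in {-1.732, -1.421, -0.608, -0.246, 0}
xmin=-0.547, ymin=-1.732, xmax=1.28, ymax=0

Answer: -0.547 -1.732 1.28 0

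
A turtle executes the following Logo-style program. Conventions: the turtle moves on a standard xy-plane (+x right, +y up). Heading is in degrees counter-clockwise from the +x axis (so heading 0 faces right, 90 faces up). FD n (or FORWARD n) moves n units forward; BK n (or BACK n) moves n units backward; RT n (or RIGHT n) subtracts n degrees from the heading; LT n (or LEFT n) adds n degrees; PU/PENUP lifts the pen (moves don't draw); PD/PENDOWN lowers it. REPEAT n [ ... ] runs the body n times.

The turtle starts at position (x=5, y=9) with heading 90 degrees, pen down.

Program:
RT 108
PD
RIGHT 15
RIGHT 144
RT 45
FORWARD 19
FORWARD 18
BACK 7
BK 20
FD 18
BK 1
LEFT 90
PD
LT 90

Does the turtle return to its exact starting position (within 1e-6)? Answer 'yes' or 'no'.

Executing turtle program step by step:
Start: pos=(5,9), heading=90, pen down
RT 108: heading 90 -> 342
PD: pen down
RT 15: heading 342 -> 327
RT 144: heading 327 -> 183
RT 45: heading 183 -> 138
FD 19: (5,9) -> (-9.12,21.713) [heading=138, draw]
FD 18: (-9.12,21.713) -> (-22.496,33.758) [heading=138, draw]
BK 7: (-22.496,33.758) -> (-17.294,29.074) [heading=138, draw]
BK 20: (-17.294,29.074) -> (-2.431,15.691) [heading=138, draw]
FD 18: (-2.431,15.691) -> (-15.808,27.736) [heading=138, draw]
BK 1: (-15.808,27.736) -> (-15.065,27.067) [heading=138, draw]
LT 90: heading 138 -> 228
PD: pen down
LT 90: heading 228 -> 318
Final: pos=(-15.065,27.067), heading=318, 6 segment(s) drawn

Start position: (5, 9)
Final position: (-15.065, 27.067)
Distance = 27; >= 1e-6 -> NOT closed

Answer: no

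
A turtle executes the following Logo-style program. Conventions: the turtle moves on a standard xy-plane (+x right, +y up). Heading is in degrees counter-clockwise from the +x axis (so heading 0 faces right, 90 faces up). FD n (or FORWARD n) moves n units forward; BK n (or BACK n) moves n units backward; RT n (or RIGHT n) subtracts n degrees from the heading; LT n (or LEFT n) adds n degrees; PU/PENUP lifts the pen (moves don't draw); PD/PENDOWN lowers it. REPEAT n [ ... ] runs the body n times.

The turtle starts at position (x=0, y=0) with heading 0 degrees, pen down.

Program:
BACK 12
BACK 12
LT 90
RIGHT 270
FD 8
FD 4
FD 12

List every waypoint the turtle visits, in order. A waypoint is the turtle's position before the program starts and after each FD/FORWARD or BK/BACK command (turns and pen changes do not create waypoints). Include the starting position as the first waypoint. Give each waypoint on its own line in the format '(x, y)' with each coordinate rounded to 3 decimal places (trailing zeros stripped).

Executing turtle program step by step:
Start: pos=(0,0), heading=0, pen down
BK 12: (0,0) -> (-12,0) [heading=0, draw]
BK 12: (-12,0) -> (-24,0) [heading=0, draw]
LT 90: heading 0 -> 90
RT 270: heading 90 -> 180
FD 8: (-24,0) -> (-32,0) [heading=180, draw]
FD 4: (-32,0) -> (-36,0) [heading=180, draw]
FD 12: (-36,0) -> (-48,0) [heading=180, draw]
Final: pos=(-48,0), heading=180, 5 segment(s) drawn
Waypoints (6 total):
(0, 0)
(-12, 0)
(-24, 0)
(-32, 0)
(-36, 0)
(-48, 0)

Answer: (0, 0)
(-12, 0)
(-24, 0)
(-32, 0)
(-36, 0)
(-48, 0)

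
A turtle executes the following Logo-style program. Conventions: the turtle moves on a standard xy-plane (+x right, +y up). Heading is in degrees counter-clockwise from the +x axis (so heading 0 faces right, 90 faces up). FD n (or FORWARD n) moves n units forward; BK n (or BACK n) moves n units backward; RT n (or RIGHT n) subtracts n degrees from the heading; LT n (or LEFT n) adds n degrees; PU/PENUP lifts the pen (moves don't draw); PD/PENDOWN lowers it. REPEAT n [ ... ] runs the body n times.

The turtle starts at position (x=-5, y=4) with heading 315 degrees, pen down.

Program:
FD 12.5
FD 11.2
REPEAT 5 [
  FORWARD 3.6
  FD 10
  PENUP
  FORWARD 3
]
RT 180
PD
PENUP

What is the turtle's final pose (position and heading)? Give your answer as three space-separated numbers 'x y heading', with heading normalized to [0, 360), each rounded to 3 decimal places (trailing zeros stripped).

Executing turtle program step by step:
Start: pos=(-5,4), heading=315, pen down
FD 12.5: (-5,4) -> (3.839,-4.839) [heading=315, draw]
FD 11.2: (3.839,-4.839) -> (11.758,-12.758) [heading=315, draw]
REPEAT 5 [
  -- iteration 1/5 --
  FD 3.6: (11.758,-12.758) -> (14.304,-15.304) [heading=315, draw]
  FD 10: (14.304,-15.304) -> (21.375,-22.375) [heading=315, draw]
  PU: pen up
  FD 3: (21.375,-22.375) -> (23.496,-24.496) [heading=315, move]
  -- iteration 2/5 --
  FD 3.6: (23.496,-24.496) -> (26.042,-27.042) [heading=315, move]
  FD 10: (26.042,-27.042) -> (33.113,-34.113) [heading=315, move]
  PU: pen up
  FD 3: (33.113,-34.113) -> (35.234,-36.234) [heading=315, move]
  -- iteration 3/5 --
  FD 3.6: (35.234,-36.234) -> (37.78,-38.78) [heading=315, move]
  FD 10: (37.78,-38.78) -> (44.851,-45.851) [heading=315, move]
  PU: pen up
  FD 3: (44.851,-45.851) -> (46.972,-47.972) [heading=315, move]
  -- iteration 4/5 --
  FD 3.6: (46.972,-47.972) -> (49.518,-50.518) [heading=315, move]
  FD 10: (49.518,-50.518) -> (56.589,-57.589) [heading=315, move]
  PU: pen up
  FD 3: (56.589,-57.589) -> (58.71,-59.71) [heading=315, move]
  -- iteration 5/5 --
  FD 3.6: (58.71,-59.71) -> (61.256,-62.256) [heading=315, move]
  FD 10: (61.256,-62.256) -> (68.327,-69.327) [heading=315, move]
  PU: pen up
  FD 3: (68.327,-69.327) -> (70.448,-71.448) [heading=315, move]
]
RT 180: heading 315 -> 135
PD: pen down
PU: pen up
Final: pos=(70.448,-71.448), heading=135, 4 segment(s) drawn

Answer: 70.448 -71.448 135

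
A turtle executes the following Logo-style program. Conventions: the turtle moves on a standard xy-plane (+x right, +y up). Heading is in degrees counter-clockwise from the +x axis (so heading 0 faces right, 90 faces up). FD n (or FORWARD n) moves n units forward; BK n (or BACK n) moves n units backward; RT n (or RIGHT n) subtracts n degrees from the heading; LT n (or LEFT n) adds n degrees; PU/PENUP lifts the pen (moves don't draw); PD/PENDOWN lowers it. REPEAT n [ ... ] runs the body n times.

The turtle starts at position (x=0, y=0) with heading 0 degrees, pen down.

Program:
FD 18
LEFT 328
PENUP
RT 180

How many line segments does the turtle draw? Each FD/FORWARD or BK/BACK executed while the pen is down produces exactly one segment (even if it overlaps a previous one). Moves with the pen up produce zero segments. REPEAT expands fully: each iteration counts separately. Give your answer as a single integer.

Answer: 1

Derivation:
Executing turtle program step by step:
Start: pos=(0,0), heading=0, pen down
FD 18: (0,0) -> (18,0) [heading=0, draw]
LT 328: heading 0 -> 328
PU: pen up
RT 180: heading 328 -> 148
Final: pos=(18,0), heading=148, 1 segment(s) drawn
Segments drawn: 1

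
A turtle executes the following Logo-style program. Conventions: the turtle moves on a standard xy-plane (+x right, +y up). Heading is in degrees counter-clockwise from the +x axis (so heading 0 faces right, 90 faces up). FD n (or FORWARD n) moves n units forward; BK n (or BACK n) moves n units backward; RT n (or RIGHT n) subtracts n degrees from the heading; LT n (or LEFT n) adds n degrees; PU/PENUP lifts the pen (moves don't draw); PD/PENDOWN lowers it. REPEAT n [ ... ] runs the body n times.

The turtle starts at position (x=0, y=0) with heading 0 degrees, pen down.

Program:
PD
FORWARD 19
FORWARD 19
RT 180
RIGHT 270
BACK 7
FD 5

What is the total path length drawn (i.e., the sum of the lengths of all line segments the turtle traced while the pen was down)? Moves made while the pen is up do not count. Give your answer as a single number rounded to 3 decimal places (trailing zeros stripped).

Executing turtle program step by step:
Start: pos=(0,0), heading=0, pen down
PD: pen down
FD 19: (0,0) -> (19,0) [heading=0, draw]
FD 19: (19,0) -> (38,0) [heading=0, draw]
RT 180: heading 0 -> 180
RT 270: heading 180 -> 270
BK 7: (38,0) -> (38,7) [heading=270, draw]
FD 5: (38,7) -> (38,2) [heading=270, draw]
Final: pos=(38,2), heading=270, 4 segment(s) drawn

Segment lengths:
  seg 1: (0,0) -> (19,0), length = 19
  seg 2: (19,0) -> (38,0), length = 19
  seg 3: (38,0) -> (38,7), length = 7
  seg 4: (38,7) -> (38,2), length = 5
Total = 50

Answer: 50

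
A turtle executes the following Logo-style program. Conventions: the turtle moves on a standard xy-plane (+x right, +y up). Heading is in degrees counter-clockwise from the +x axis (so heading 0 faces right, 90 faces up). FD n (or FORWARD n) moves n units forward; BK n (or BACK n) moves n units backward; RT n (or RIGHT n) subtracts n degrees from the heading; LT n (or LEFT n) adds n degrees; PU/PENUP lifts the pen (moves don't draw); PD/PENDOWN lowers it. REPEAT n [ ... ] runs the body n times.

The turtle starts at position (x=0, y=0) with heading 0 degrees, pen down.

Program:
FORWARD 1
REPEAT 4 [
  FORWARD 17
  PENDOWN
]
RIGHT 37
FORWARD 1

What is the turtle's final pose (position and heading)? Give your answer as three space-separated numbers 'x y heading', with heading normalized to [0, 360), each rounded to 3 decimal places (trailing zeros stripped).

Answer: 69.799 -0.602 323

Derivation:
Executing turtle program step by step:
Start: pos=(0,0), heading=0, pen down
FD 1: (0,0) -> (1,0) [heading=0, draw]
REPEAT 4 [
  -- iteration 1/4 --
  FD 17: (1,0) -> (18,0) [heading=0, draw]
  PD: pen down
  -- iteration 2/4 --
  FD 17: (18,0) -> (35,0) [heading=0, draw]
  PD: pen down
  -- iteration 3/4 --
  FD 17: (35,0) -> (52,0) [heading=0, draw]
  PD: pen down
  -- iteration 4/4 --
  FD 17: (52,0) -> (69,0) [heading=0, draw]
  PD: pen down
]
RT 37: heading 0 -> 323
FD 1: (69,0) -> (69.799,-0.602) [heading=323, draw]
Final: pos=(69.799,-0.602), heading=323, 6 segment(s) drawn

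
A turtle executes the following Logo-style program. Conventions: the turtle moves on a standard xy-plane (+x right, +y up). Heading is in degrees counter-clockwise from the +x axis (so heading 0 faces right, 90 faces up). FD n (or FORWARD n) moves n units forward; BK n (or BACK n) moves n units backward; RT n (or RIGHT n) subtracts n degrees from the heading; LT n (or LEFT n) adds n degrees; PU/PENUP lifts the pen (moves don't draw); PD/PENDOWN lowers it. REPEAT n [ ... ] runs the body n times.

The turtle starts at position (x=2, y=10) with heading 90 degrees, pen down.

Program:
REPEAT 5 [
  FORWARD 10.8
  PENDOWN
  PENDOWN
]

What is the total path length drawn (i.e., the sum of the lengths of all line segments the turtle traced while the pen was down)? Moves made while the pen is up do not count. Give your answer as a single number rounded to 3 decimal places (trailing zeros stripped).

Executing turtle program step by step:
Start: pos=(2,10), heading=90, pen down
REPEAT 5 [
  -- iteration 1/5 --
  FD 10.8: (2,10) -> (2,20.8) [heading=90, draw]
  PD: pen down
  PD: pen down
  -- iteration 2/5 --
  FD 10.8: (2,20.8) -> (2,31.6) [heading=90, draw]
  PD: pen down
  PD: pen down
  -- iteration 3/5 --
  FD 10.8: (2,31.6) -> (2,42.4) [heading=90, draw]
  PD: pen down
  PD: pen down
  -- iteration 4/5 --
  FD 10.8: (2,42.4) -> (2,53.2) [heading=90, draw]
  PD: pen down
  PD: pen down
  -- iteration 5/5 --
  FD 10.8: (2,53.2) -> (2,64) [heading=90, draw]
  PD: pen down
  PD: pen down
]
Final: pos=(2,64), heading=90, 5 segment(s) drawn

Segment lengths:
  seg 1: (2,10) -> (2,20.8), length = 10.8
  seg 2: (2,20.8) -> (2,31.6), length = 10.8
  seg 3: (2,31.6) -> (2,42.4), length = 10.8
  seg 4: (2,42.4) -> (2,53.2), length = 10.8
  seg 5: (2,53.2) -> (2,64), length = 10.8
Total = 54

Answer: 54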